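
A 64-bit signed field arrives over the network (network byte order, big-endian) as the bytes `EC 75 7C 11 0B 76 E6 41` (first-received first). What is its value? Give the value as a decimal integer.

-1408082895834782143

Big-endian: lowest address holds the most-significant byte.
The bytes are already most-significant first: 0xEC757C110B76E641.
Top bit is set, so as a signed 64-bit value this is 0xEC757C110B76E641 − 2^64 = -1408082895834782143.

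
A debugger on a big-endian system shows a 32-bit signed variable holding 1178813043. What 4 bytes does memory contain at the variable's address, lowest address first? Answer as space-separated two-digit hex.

46 43 42 73

1178813043 in hexadecimal, padded to 32 bits, is 0x46434273.
Split into bytes (most-significant first): 46 43 42 73.
In big-endian order the high byte comes first in memory.
So the memory order matches the most-significant-first order: 46 43 42 73.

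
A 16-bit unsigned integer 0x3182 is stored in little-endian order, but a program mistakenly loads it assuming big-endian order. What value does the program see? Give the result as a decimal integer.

Stored little-endian, the bytes at ascending addresses are 82 31.
Read back as big-endian, the last byte is least significant, giving 0x8231.
0x8231 = 33329.

33329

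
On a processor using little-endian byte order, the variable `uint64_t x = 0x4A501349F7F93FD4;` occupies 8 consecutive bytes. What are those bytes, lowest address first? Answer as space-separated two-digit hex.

D4 3F F9 F7 49 13 50 4A

Split into bytes (most-significant first): 4A 50 13 49 F7 F9 3F D4.
Little-endian stores the least-significant byte at the lowest address.
So at ascending addresses the bytes are D4 3F F9 F7 49 13 50 4A.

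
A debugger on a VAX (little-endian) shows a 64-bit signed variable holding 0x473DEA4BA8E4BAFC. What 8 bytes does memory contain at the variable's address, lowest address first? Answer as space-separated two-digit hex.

FC BA E4 A8 4B EA 3D 47

Split into bytes (most-significant first): 47 3D EA 4B A8 E4 BA FC.
In little-endian order the low byte comes first in memory.
So at ascending addresses the bytes are FC BA E4 A8 4B EA 3D 47.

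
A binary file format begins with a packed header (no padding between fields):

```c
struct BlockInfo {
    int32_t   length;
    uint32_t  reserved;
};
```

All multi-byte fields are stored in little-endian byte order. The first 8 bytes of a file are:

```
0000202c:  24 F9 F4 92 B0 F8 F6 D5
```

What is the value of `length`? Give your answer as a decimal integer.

-1829439196

`length` is the first field, at byte offset 0, occupying 4 bytes.
Bytes at offsets 0..3: 24 F9 F4 92.
In little-endian order the low byte comes first in memory.
Reassemble most-significant byte first: 92 F4 F9 24 → 0x92F4F924.
Top bit is set, so as a signed 32-bit value this is 0x92F4F924 − 2^32 = -1829439196.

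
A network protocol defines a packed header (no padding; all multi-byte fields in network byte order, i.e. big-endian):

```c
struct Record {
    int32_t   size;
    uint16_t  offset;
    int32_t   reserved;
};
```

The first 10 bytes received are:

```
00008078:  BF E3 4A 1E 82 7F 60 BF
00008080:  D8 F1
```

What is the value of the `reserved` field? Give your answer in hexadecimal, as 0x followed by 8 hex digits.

`reserved` follows `size` (4 B), `offset` (2 B), so it starts at offset 4 + 2 = 6 and occupies 4 bytes.
Bytes at offsets 6..9: 60 BF D8 F1.
In big-endian order the high byte comes first in memory.
The bytes are already most-significant first: 0x60BFD8F1.

0x60BFD8F1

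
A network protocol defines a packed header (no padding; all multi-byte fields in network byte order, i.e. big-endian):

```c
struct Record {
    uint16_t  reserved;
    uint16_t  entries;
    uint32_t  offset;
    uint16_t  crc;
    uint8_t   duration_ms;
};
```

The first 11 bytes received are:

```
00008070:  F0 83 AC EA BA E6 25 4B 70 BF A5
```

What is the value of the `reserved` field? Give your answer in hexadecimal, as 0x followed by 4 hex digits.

`reserved` is the first field, at byte offset 0, occupying 2 bytes.
Bytes at offsets 0..1: F0 83.
Big-endian: lowest address holds the most-significant byte.
The bytes are already most-significant first: 0xF083.

0xF083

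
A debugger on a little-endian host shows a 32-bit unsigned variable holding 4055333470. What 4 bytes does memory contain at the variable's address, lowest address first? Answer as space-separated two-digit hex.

5E 7A B7 F1

4055333470 in hexadecimal, padded to 32 bits, is 0xF1B77A5E.
Split into bytes (most-significant first): F1 B7 7A 5E.
Little-endian: lowest address holds the least-significant byte.
So at ascending addresses the bytes are 5E 7A B7 F1.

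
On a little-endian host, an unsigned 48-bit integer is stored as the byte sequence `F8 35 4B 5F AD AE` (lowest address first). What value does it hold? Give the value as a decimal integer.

192059651339768

Little-endian stores the least-significant byte at the lowest address.
Reassemble most-significant byte first: AE AD 5F 4B 35 F8 → 0xAEAD5F4B35F8.
0xAEAD5F4B35F8 = 192059651339768.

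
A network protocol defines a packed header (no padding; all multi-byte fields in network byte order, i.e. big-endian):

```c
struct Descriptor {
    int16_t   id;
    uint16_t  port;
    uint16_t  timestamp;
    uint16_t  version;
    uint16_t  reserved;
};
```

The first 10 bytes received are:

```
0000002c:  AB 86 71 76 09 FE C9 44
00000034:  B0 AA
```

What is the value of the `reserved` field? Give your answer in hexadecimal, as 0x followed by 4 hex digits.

0xB0AA

`reserved` follows `id` (2 B), `port` (2 B), `timestamp` (2 B), `version` (2 B), so it starts at offset 2 + 2 + 2 + 2 = 8 and occupies 2 bytes.
Bytes at offsets 8..9: B0 AA.
Big-endian stores the most-significant byte at the lowest address.
The bytes are already most-significant first: 0xB0AA.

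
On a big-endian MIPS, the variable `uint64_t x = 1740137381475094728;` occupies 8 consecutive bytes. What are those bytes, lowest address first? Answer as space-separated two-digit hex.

18 26 35 BA 93 33 90 C8

1740137381475094728 in hexadecimal, padded to 64 bits, is 0x182635BA933390C8.
Split into bytes (most-significant first): 18 26 35 BA 93 33 90 C8.
Big-endian: lowest address holds the most-significant byte.
So the memory order matches the most-significant-first order: 18 26 35 BA 93 33 90 C8.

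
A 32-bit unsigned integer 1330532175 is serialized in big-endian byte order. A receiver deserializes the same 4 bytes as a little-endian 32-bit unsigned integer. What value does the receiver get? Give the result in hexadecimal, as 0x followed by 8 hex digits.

1330532175 in 32-bit hexadecimal is 0x4F4E4F4F.
Stored big-endian, the bytes at ascending addresses are 4F 4E 4F 4F.
Read back as little-endian, the first byte is least significant, giving 0x4F4F4E4F.

0x4F4F4E4F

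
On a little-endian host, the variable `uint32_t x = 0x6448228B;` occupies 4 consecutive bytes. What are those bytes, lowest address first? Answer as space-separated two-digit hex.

8B 22 48 64

Split into bytes (most-significant first): 64 48 22 8B.
In little-endian order the low byte comes first in memory.
So at ascending addresses the bytes are 8B 22 48 64.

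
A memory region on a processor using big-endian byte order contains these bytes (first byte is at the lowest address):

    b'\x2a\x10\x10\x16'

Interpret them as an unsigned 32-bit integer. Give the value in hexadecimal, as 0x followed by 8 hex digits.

Big-endian stores the most-significant byte at the lowest address.
The bytes are already most-significant first: 0x2A101016.

0x2A101016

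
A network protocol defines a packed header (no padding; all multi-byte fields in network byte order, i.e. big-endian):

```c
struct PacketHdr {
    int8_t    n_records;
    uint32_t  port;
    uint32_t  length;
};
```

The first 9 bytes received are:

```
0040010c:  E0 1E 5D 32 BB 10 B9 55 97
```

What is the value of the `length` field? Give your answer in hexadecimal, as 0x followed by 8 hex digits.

0x10B95597

`length` follows `n_records` (1 B), `port` (4 B), so it starts at offset 1 + 4 = 5 and occupies 4 bytes.
Bytes at offsets 5..8: 10 B9 55 97.
In big-endian order the high byte comes first in memory.
The bytes are already most-significant first: 0x10B95597.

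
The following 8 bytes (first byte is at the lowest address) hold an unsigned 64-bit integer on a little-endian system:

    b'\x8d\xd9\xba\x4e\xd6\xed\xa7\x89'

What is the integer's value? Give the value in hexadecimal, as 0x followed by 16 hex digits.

Little-endian: lowest address holds the least-significant byte.
Reassemble most-significant byte first: 89 A7 ED D6 4E BA D9 8D → 0x89A7EDD64EBAD98D.

0x89A7EDD64EBAD98D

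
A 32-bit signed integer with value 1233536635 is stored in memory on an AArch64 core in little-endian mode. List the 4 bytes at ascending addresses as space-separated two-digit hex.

7B 46 86 49

1233536635 in hexadecimal, padded to 32 bits, is 0x4986467B.
Split into bytes (most-significant first): 49 86 46 7B.
Little-endian stores the least-significant byte at the lowest address.
So at ascending addresses the bytes are 7B 46 86 49.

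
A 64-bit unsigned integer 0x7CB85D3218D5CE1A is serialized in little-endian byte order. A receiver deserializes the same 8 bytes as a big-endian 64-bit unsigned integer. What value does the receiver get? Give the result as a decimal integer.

Stored little-endian, the bytes at ascending addresses are 1A CE D5 18 32 5D B8 7C.
Read back as big-endian, the last byte is least significant, giving 0x1ACED518325DB87C.
0x1ACED518325DB87C = 1931715590089455740.

1931715590089455740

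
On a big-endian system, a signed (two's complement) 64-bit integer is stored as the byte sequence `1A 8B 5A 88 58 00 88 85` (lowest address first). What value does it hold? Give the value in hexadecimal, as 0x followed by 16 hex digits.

0x1A8B5A8858008885

In big-endian order the high byte comes first in memory.
The bytes are already most-significant first: 0x1A8B5A8858008885.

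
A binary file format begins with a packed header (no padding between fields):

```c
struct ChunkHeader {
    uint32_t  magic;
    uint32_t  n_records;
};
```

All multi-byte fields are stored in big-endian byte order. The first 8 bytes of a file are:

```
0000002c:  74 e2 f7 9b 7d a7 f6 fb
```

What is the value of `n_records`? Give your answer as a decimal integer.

2108159739

`n_records` follows `magic` (4 bytes), so it starts at byte offset 4 and occupies 4 bytes.
Bytes at offsets 4..7: 7D A7 F6 FB.
Big-endian: lowest address holds the most-significant byte.
The bytes are already most-significant first: 0x7DA7F6FB.
0x7DA7F6FB = 2108159739.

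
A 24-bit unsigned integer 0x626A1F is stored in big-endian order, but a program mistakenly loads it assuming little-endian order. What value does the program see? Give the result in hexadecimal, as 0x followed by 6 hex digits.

Stored big-endian, the bytes at ascending addresses are 62 6A 1F.
Read back as little-endian, the first byte is least significant, giving 0x1F6A62.

0x1F6A62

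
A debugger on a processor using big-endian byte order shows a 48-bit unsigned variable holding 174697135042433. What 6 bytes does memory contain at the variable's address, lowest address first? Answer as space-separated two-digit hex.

9E E2 D8 AD 6F 81

174697135042433 in hexadecimal, padded to 48 bits, is 0x9EE2D8AD6F81.
Split into bytes (most-significant first): 9E E2 D8 AD 6F 81.
In big-endian order the high byte comes first in memory.
So the memory order matches the most-significant-first order: 9E E2 D8 AD 6F 81.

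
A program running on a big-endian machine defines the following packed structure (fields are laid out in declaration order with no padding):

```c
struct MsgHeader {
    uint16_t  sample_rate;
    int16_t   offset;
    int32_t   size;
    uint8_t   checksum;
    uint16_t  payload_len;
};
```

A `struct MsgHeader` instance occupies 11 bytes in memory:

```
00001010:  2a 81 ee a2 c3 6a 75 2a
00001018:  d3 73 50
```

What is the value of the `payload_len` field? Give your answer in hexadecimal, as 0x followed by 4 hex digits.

0x7350

`payload_len` follows `sample_rate` (2 B), `offset` (2 B), `size` (4 B), `checksum` (1 B), so it starts at offset 2 + 2 + 4 + 1 = 9 and occupies 2 bytes.
Bytes at offsets 9..10: 73 50.
Big-endian: lowest address holds the most-significant byte.
The bytes are already most-significant first: 0x7350.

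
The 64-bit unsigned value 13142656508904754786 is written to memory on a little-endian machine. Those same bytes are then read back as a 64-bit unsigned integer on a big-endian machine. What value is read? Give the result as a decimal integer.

7083667753430181046

13142656508904754786 in 64-bit hexadecimal is 0xB66418764A3E4E62.
Stored little-endian, the bytes at ascending addresses are 62 4E 3E 4A 76 18 64 B6.
Read back as big-endian, the last byte is least significant, giving 0x624E3E4A761864B6.
0x624E3E4A761864B6 = 7083667753430181046.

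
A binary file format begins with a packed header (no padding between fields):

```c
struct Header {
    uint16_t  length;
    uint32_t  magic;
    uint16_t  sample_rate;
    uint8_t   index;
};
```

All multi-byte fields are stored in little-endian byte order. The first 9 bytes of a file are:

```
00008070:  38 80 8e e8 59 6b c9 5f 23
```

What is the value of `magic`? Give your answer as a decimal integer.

1801054350

`magic` follows `length` (2 bytes), so it starts at byte offset 2 and occupies 4 bytes.
Bytes at offsets 2..5: 8E E8 59 6B.
In little-endian order the low byte comes first in memory.
Reassemble most-significant byte first: 6B 59 E8 8E → 0x6B59E88E.
0x6B59E88E = 1801054350.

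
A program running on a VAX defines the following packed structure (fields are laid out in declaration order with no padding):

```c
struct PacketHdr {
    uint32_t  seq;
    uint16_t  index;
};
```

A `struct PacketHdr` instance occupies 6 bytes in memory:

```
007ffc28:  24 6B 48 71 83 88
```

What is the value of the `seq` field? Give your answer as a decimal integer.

`seq` is the first field, at byte offset 0, occupying 4 bytes.
Bytes at offsets 0..3: 24 6B 48 71.
In little-endian order the low byte comes first in memory.
Reassemble most-significant byte first: 71 48 6B 24 → 0x71486B24.
0x71486B24 = 1900571428.

1900571428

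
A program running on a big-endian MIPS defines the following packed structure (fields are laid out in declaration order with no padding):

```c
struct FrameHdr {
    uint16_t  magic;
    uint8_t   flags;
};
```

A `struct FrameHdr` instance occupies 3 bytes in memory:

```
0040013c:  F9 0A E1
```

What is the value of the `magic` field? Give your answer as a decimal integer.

63754

`magic` is the first field, at byte offset 0, occupying 2 bytes.
Bytes at offsets 0..1: F9 0A.
Big-endian stores the most-significant byte at the lowest address.
The bytes are already most-significant first: 0xF90A.
0xF90A = 63754.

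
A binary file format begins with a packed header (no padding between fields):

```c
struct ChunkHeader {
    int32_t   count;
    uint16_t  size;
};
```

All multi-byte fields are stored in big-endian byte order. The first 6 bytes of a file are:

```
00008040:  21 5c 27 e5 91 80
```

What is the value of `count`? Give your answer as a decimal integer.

`count` is the first field, at byte offset 0, occupying 4 bytes.
Bytes at offsets 0..3: 21 5C 27 E5.
Big-endian: lowest address holds the most-significant byte.
The bytes are already most-significant first: 0x215C27E5.
0x215C27E5 = 559687653.

559687653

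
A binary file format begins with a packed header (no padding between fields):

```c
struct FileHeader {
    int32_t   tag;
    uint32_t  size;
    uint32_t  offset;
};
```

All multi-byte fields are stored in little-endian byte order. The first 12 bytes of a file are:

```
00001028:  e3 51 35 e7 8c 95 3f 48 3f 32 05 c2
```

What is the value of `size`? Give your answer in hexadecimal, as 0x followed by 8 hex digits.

`size` follows `tag` (4 bytes), so it starts at byte offset 4 and occupies 4 bytes.
Bytes at offsets 4..7: 8C 95 3F 48.
In little-endian order the low byte comes first in memory.
Reassemble most-significant byte first: 48 3F 95 8C → 0x483F958C.

0x483F958C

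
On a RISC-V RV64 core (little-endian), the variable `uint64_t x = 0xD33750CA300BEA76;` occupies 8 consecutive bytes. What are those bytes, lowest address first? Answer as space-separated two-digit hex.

Split into bytes (most-significant first): D3 37 50 CA 30 0B EA 76.
Little-endian: lowest address holds the least-significant byte.
So at ascending addresses the bytes are 76 EA 0B 30 CA 50 37 D3.

76 EA 0B 30 CA 50 37 D3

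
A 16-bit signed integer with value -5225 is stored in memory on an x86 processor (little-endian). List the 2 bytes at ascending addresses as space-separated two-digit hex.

97 EB

Two's complement of -5225 in 16 bits: 5225 = 0x1469; invert → 0xEB96; add 1 → 0xEB97.
Split into bytes (most-significant first): EB 97.
Little-endian: lowest address holds the least-significant byte.
So at ascending addresses the bytes are 97 EB.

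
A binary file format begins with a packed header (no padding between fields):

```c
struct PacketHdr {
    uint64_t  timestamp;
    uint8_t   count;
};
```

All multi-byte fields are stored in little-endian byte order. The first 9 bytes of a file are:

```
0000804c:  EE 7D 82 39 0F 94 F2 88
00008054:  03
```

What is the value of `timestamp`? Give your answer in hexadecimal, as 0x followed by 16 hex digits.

0x88F2940F39827DEE

`timestamp` is the first field, at byte offset 0, occupying 8 bytes.
Bytes at offsets 0..7: EE 7D 82 39 0F 94 F2 88.
In little-endian order the low byte comes first in memory.
Reassemble most-significant byte first: 88 F2 94 0F 39 82 7D EE → 0x88F2940F39827DEE.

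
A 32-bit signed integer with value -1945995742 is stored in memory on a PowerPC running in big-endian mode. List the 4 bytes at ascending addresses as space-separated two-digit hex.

Two's complement of -1945995742 in 32 bits: 1945995742 = 0x73FD89DE; invert → 0x8C027621; add 1 → 0x8C027622.
Split into bytes (most-significant first): 8C 02 76 22.
In big-endian order the high byte comes first in memory.
So the memory order matches the most-significant-first order: 8C 02 76 22.

8C 02 76 22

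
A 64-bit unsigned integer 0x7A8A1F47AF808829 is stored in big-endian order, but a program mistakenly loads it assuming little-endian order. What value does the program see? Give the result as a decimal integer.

2992783442688576122

Stored big-endian, the bytes at ascending addresses are 7A 8A 1F 47 AF 80 88 29.
Read back as little-endian, the first byte is least significant, giving 0x298880AF471F8A7A.
0x298880AF471F8A7A = 2992783442688576122.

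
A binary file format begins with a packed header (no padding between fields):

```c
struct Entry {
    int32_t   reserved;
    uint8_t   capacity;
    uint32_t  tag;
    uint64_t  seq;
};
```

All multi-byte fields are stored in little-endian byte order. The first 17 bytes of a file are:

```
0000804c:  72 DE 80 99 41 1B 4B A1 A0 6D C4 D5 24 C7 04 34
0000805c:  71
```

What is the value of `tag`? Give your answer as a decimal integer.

2694925083

`tag` follows `reserved` (4 B), `capacity` (1 B), so it starts at offset 4 + 1 = 5 and occupies 4 bytes.
Bytes at offsets 5..8: 1B 4B A1 A0.
In little-endian order the low byte comes first in memory.
Reassemble most-significant byte first: A0 A1 4B 1B → 0xA0A14B1B.
0xA0A14B1B = 2694925083.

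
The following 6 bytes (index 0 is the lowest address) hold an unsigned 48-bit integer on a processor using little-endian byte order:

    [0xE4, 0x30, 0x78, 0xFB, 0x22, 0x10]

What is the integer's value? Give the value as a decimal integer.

Little-endian: lowest address holds the least-significant byte.
Reassemble most-significant byte first: 10 22 FB 78 30 E4 → 0x1022FB7830E4.
0x1022FB7830E4 = 17742433890532.

17742433890532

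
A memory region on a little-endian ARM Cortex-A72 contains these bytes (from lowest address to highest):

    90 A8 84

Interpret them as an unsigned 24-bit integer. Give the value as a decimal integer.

8693904

Little-endian stores the least-significant byte at the lowest address.
Reassemble most-significant byte first: 84 A8 90 → 0x84A890.
0x84A890 = 8693904.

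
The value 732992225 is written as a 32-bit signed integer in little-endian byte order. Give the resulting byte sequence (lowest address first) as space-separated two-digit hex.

E1 92 B0 2B

732992225 in hexadecimal, padded to 32 bits, is 0x2BB092E1.
Split into bytes (most-significant first): 2B B0 92 E1.
In little-endian order the low byte comes first in memory.
So at ascending addresses the bytes are E1 92 B0 2B.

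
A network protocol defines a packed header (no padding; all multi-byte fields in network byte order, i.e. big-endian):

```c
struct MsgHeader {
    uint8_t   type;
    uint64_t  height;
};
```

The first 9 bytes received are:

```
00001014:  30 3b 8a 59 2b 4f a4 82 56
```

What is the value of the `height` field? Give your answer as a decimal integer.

4290339637578465878

`height` follows `type` (1 byte), so it starts at byte offset 1 and occupies 8 bytes.
Bytes at offsets 1..8: 3B 8A 59 2B 4F A4 82 56.
Big-endian stores the most-significant byte at the lowest address.
The bytes are already most-significant first: 0x3B8A592B4FA48256.
0x3B8A592B4FA48256 = 4290339637578465878.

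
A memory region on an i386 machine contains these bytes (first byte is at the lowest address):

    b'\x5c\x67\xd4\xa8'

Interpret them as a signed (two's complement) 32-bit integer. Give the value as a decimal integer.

-1462474916

In little-endian order the low byte comes first in memory.
Reassemble most-significant byte first: A8 D4 67 5C → 0xA8D4675C.
Top bit is set, so as a signed 32-bit value this is 0xA8D4675C − 2^32 = -1462474916.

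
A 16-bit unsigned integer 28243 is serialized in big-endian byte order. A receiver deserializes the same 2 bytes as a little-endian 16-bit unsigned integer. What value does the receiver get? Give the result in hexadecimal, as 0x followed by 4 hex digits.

0x536E

28243 in 16-bit hexadecimal is 0x6E53.
Stored big-endian, the bytes at ascending addresses are 6E 53.
Read back as little-endian, the first byte is least significant, giving 0x536E.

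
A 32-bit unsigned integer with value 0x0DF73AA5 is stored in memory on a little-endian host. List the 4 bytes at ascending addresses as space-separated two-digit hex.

A5 3A F7 0D

Split into bytes (most-significant first): 0D F7 3A A5.
Little-endian stores the least-significant byte at the lowest address.
So at ascending addresses the bytes are A5 3A F7 0D.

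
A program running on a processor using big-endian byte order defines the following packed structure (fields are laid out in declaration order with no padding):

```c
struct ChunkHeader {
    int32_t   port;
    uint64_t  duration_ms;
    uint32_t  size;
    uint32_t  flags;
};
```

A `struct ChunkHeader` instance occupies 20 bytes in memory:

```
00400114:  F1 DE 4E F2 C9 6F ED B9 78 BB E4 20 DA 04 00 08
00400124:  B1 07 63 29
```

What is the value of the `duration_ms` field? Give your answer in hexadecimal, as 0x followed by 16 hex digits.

0xC96FEDB978BBE420

`duration_ms` follows `port` (4 bytes), so it starts at byte offset 4 and occupies 8 bytes.
Bytes at offsets 4..11: C9 6F ED B9 78 BB E4 20.
In big-endian order the high byte comes first in memory.
The bytes are already most-significant first: 0xC96FEDB978BBE420.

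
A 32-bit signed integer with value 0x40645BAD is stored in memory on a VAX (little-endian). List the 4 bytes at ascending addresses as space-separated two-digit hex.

AD 5B 64 40

Split into bytes (most-significant first): 40 64 5B AD.
Little-endian: lowest address holds the least-significant byte.
So at ascending addresses the bytes are AD 5B 64 40.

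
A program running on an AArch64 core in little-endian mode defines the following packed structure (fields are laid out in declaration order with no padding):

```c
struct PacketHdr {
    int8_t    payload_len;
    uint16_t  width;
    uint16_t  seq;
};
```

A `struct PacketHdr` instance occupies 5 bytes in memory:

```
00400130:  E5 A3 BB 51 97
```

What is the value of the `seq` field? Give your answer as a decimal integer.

38737

`seq` follows `payload_len` (1 B), `width` (2 B), so it starts at offset 1 + 2 = 3 and occupies 2 bytes.
Bytes at offsets 3..4: 51 97.
Little-endian: lowest address holds the least-significant byte.
Reassemble most-significant byte first: 97 51 → 0x9751.
0x9751 = 38737.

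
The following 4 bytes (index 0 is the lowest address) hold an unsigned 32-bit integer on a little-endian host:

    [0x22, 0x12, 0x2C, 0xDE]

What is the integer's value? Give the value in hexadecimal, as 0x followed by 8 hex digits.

0xDE2C1222

Little-endian stores the least-significant byte at the lowest address.
Reassemble most-significant byte first: DE 2C 12 22 → 0xDE2C1222.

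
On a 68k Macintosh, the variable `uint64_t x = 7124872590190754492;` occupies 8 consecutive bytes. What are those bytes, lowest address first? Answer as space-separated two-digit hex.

7124872590190754492 in hexadecimal, padded to 64 bits, is 0x62E0A1DF203CBABC.
Split into bytes (most-significant first): 62 E0 A1 DF 20 3C BA BC.
In big-endian order the high byte comes first in memory.
So the memory order matches the most-significant-first order: 62 E0 A1 DF 20 3C BA BC.

62 E0 A1 DF 20 3C BA BC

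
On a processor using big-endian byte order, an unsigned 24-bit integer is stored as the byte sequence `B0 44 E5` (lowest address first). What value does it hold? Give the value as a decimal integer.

11551973

In big-endian order the high byte comes first in memory.
The bytes are already most-significant first: 0xB044E5.
0xB044E5 = 11551973.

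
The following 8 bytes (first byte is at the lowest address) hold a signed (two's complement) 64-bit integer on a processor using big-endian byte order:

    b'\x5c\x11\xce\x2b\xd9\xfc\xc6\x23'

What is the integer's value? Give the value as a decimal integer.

Big-endian stores the most-significant byte at the lowest address.
The bytes are already most-significant first: 0x5C11CE2BD9FCC623.
0x5C11CE2BD9FCC623 = 6634310413829588515.

6634310413829588515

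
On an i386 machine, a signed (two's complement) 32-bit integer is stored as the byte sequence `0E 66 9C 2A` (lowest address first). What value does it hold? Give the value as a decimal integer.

714892814

Little-endian: lowest address holds the least-significant byte.
Reassemble most-significant byte first: 2A 9C 66 0E → 0x2A9C660E.
0x2A9C660E = 714892814.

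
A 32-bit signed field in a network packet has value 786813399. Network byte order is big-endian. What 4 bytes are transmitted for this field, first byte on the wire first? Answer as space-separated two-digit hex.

786813399 in hexadecimal, padded to 32 bits, is 0x2EE5D1D7.
Split into bytes (most-significant first): 2E E5 D1 D7.
Big-endian: lowest address holds the most-significant byte.
So the memory order matches the most-significant-first order: 2E E5 D1 D7.

2E E5 D1 D7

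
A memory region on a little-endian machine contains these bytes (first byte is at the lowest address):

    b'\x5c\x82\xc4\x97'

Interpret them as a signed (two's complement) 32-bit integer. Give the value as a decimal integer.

-1748729252

In little-endian order the low byte comes first in memory.
Reassemble most-significant byte first: 97 C4 82 5C → 0x97C4825C.
Top bit is set, so as a signed 32-bit value this is 0x97C4825C − 2^32 = -1748729252.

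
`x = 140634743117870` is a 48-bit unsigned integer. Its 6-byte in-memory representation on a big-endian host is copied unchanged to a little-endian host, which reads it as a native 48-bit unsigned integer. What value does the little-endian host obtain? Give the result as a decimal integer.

140634743117870 in 48-bit hexadecimal is 0x7FE813E8182E.
Stored big-endian, the bytes at ascending addresses are 7F E8 13 E8 18 2E.
Read back as little-endian, the first byte is least significant, giving 0x2E18E813E87F.
0x2E18E813E87F = 50684507711615.

50684507711615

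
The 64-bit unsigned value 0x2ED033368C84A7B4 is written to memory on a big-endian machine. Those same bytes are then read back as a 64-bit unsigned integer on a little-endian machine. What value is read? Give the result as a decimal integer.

13017518985677361198

Stored big-endian, the bytes at ascending addresses are 2E D0 33 36 8C 84 A7 B4.
Read back as little-endian, the first byte is least significant, giving 0xB4A7848C3633D02E.
0xB4A7848C3633D02E = 13017518985677361198.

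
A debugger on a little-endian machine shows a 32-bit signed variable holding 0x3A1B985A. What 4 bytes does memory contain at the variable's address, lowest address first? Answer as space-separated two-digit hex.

Split into bytes (most-significant first): 3A 1B 98 5A.
Little-endian stores the least-significant byte at the lowest address.
So at ascending addresses the bytes are 5A 98 1B 3A.

5A 98 1B 3A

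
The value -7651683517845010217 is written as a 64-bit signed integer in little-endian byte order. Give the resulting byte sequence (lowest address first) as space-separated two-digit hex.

D7 08 23 81 61 C2 CF 95

Two's complement of -7651683517845010217 in 64 bits: 7651683517845010217 = 0x6A303D9E7EDCF729; invert → 0x95CFC261812308D6; add 1 → 0x95CFC261812308D7.
Split into bytes (most-significant first): 95 CF C2 61 81 23 08 D7.
In little-endian order the low byte comes first in memory.
So at ascending addresses the bytes are D7 08 23 81 61 C2 CF 95.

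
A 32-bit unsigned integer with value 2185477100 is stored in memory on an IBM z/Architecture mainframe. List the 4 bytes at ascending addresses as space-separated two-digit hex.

82 43 BB EC

2185477100 in hexadecimal, padded to 32 bits, is 0x8243BBEC.
Split into bytes (most-significant first): 82 43 BB EC.
Big-endian: lowest address holds the most-significant byte.
So the memory order matches the most-significant-first order: 82 43 BB EC.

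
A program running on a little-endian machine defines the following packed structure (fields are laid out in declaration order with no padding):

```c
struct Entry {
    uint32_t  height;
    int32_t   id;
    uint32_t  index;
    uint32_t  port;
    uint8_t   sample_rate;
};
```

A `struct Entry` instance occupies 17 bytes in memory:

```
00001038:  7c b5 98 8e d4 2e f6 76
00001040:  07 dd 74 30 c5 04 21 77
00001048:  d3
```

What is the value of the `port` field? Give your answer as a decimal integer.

`port` follows `height` (4 B), `id` (4 B), `index` (4 B), so it starts at offset 4 + 4 + 4 = 12 and occupies 4 bytes.
Bytes at offsets 12..15: C5 04 21 77.
Little-endian stores the least-significant byte at the lowest address.
Reassemble most-significant byte first: 77 21 04 C5 → 0x772104C5.
0x772104C5 = 1998652613.

1998652613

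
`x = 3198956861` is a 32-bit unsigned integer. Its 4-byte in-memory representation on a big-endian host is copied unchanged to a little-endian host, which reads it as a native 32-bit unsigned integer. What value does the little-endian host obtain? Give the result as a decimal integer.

1026927806

3198956861 in 32-bit hexadecimal is 0xBEAC353D.
Stored big-endian, the bytes at ascending addresses are BE AC 35 3D.
Read back as little-endian, the first byte is least significant, giving 0x3D35ACBE.
0x3D35ACBE = 1026927806.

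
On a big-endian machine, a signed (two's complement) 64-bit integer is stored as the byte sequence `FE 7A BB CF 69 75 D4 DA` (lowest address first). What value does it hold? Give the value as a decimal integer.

-109568741415201574

Big-endian: lowest address holds the most-significant byte.
The bytes are already most-significant first: 0xFE7ABBCF6975D4DA.
Top bit is set, so as a signed 64-bit value this is 0xFE7ABBCF6975D4DA − 2^64 = -109568741415201574.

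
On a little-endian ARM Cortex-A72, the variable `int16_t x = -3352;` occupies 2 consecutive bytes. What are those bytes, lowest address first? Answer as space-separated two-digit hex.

Two's complement of -3352 in 16 bits: 3352 = 0x0D18; invert → 0xF2E7; add 1 → 0xF2E8.
Split into bytes (most-significant first): F2 E8.
In little-endian order the low byte comes first in memory.
So at ascending addresses the bytes are E8 F2.

E8 F2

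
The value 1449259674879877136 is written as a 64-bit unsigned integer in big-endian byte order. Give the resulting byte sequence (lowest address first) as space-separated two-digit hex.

14 1C CD FE EC 83 60 10

1449259674879877136 in hexadecimal, padded to 64 bits, is 0x141CCDFEEC836010.
Split into bytes (most-significant first): 14 1C CD FE EC 83 60 10.
In big-endian order the high byte comes first in memory.
So the memory order matches the most-significant-first order: 14 1C CD FE EC 83 60 10.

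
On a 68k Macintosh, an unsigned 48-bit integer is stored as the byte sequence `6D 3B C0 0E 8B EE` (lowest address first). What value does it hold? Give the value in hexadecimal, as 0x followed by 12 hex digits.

Big-endian: lowest address holds the most-significant byte.
The bytes are already most-significant first: 0x6D3BC00E8BEE.

0x6D3BC00E8BEE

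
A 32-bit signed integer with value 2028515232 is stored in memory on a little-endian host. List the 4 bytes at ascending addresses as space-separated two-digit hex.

A0 AF E8 78

2028515232 in hexadecimal, padded to 32 bits, is 0x78E8AFA0.
Split into bytes (most-significant first): 78 E8 AF A0.
Little-endian stores the least-significant byte at the lowest address.
So at ascending addresses the bytes are A0 AF E8 78.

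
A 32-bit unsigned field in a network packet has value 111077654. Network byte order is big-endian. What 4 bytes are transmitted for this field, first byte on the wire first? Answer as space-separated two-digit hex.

111077654 in hexadecimal, padded to 32 bits, is 0x069EE916.
Split into bytes (most-significant first): 06 9E E9 16.
Big-endian: lowest address holds the most-significant byte.
So the memory order matches the most-significant-first order: 06 9E E9 16.

06 9E E9 16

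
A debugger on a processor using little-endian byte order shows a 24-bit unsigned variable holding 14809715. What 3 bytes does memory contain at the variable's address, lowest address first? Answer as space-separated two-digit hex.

73 FA E1

14809715 in hexadecimal, padded to 24 bits, is 0xE1FA73.
Split into bytes (most-significant first): E1 FA 73.
In little-endian order the low byte comes first in memory.
So at ascending addresses the bytes are 73 FA E1.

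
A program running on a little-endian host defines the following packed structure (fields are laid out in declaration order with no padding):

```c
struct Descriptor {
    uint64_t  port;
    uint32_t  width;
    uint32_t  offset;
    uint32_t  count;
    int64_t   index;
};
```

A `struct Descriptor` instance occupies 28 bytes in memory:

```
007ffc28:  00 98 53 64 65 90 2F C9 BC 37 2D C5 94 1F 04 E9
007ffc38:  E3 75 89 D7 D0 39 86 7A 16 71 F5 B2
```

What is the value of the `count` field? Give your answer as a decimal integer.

`count` follows `port` (8 B), `width` (4 B), `offset` (4 B), so it starts at offset 8 + 4 + 4 = 16 and occupies 4 bytes.
Bytes at offsets 16..19: E3 75 89 D7.
Little-endian stores the least-significant byte at the lowest address.
Reassemble most-significant byte first: D7 89 75 E3 → 0xD78975E3.
0xD78975E3 = 3616110051.

3616110051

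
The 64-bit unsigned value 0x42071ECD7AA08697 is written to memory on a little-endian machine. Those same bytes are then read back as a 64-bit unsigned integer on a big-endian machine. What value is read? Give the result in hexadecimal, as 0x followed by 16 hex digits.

0x9786A07ACD1E0742

Stored little-endian, the bytes at ascending addresses are 97 86 A0 7A CD 1E 07 42.
Read back as big-endian, the last byte is least significant, giving 0x9786A07ACD1E0742.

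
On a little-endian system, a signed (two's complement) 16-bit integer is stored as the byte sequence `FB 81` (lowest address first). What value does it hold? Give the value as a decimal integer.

-32261

In little-endian order the low byte comes first in memory.
Reassemble most-significant byte first: 81 FB → 0x81FB.
Top bit is set, so as a signed 16-bit value this is 0x81FB − 2^16 = -32261.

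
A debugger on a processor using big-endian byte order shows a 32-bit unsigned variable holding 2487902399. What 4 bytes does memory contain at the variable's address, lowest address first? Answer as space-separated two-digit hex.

94 4A 60 BF

2487902399 in hexadecimal, padded to 32 bits, is 0x944A60BF.
Split into bytes (most-significant first): 94 4A 60 BF.
Big-endian stores the most-significant byte at the lowest address.
So the memory order matches the most-significant-first order: 94 4A 60 BF.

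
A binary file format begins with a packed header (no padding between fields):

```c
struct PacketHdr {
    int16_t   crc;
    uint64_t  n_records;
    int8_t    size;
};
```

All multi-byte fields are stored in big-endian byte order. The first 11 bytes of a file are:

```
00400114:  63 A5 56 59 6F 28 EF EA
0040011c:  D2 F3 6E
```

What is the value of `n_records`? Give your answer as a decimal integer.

6222126581803569907

`n_records` follows `crc` (2 bytes), so it starts at byte offset 2 and occupies 8 bytes.
Bytes at offsets 2..9: 56 59 6F 28 EF EA D2 F3.
In big-endian order the high byte comes first in memory.
The bytes are already most-significant first: 0x56596F28EFEAD2F3.
0x56596F28EFEAD2F3 = 6222126581803569907.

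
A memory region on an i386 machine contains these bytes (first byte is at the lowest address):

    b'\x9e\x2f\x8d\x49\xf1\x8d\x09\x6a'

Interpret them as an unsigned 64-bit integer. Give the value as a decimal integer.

7640794310271381406

Little-endian stores the least-significant byte at the lowest address.
Reassemble most-significant byte first: 6A 09 8D F1 49 8D 2F 9E → 0x6A098DF1498D2F9E.
0x6A098DF1498D2F9E = 7640794310271381406.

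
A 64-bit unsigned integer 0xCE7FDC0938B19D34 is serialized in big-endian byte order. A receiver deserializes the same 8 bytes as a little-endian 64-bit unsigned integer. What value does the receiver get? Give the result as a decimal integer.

Stored big-endian, the bytes at ascending addresses are CE 7F DC 09 38 B1 9D 34.
Read back as little-endian, the first byte is least significant, giving 0x349DB13809DC7FCE.
0x349DB13809DC7FCE = 3791381315557556174.

3791381315557556174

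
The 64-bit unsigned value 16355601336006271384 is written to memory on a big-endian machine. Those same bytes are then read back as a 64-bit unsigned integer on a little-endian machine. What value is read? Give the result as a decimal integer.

11016242744120376034

16355601336006271384 in 64-bit hexadecimal is 0xE2FAC4C2688EE198.
Stored big-endian, the bytes at ascending addresses are E2 FA C4 C2 68 8E E1 98.
Read back as little-endian, the first byte is least significant, giving 0x98E18E68C2C4FAE2.
0x98E18E68C2C4FAE2 = 11016242744120376034.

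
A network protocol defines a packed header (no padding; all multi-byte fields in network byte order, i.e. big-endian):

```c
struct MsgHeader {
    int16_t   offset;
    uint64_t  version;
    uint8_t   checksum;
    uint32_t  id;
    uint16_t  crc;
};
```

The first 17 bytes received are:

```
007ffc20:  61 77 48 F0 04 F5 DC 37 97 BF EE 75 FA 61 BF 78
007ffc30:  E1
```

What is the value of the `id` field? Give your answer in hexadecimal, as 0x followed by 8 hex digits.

0x75FA61BF

`id` follows `offset` (2 B), `version` (8 B), `checksum` (1 B), so it starts at offset 2 + 8 + 1 = 11 and occupies 4 bytes.
Bytes at offsets 11..14: 75 FA 61 BF.
Big-endian: lowest address holds the most-significant byte.
The bytes are already most-significant first: 0x75FA61BF.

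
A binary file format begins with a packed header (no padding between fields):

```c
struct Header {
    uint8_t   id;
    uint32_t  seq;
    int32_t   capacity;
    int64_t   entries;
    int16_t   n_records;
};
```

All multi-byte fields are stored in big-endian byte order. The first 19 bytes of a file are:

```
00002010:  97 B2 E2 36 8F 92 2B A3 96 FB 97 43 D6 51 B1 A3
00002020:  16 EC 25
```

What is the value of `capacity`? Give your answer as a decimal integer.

-1842633834

`capacity` follows `id` (1 B), `seq` (4 B), so it starts at offset 1 + 4 = 5 and occupies 4 bytes.
Bytes at offsets 5..8: 92 2B A3 96.
In big-endian order the high byte comes first in memory.
The bytes are already most-significant first: 0x922BA396.
Top bit is set, so as a signed 32-bit value this is 0x922BA396 − 2^32 = -1842633834.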